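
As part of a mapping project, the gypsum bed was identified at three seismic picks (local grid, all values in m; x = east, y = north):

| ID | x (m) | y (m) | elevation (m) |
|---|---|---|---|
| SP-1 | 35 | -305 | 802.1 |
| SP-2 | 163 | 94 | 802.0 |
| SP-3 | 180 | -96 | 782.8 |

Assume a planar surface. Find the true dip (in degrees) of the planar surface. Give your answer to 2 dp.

Two edge vectors: SP-1→SP-2 = (128, 399, -0.1), SP-1→SP-3 = (145, 209, -19.3).
Normal n = (SP-1→SP-2) × (SP-1→SP-3) = (-7679.8, 2455.9, -31103).
So ∂z/∂x = −n_x/n_z = −0.24692 and ∂z/∂y = −n_y/n_z = 0.07896.
Gradient magnitude |∇z| = √(a² + b²) = √(0.06097 + 0.00623) = 0.25923.
True dip = arctan(0.25923) = 14.53°, dipping toward ESE (azimuth ≈ 108°).

14.53°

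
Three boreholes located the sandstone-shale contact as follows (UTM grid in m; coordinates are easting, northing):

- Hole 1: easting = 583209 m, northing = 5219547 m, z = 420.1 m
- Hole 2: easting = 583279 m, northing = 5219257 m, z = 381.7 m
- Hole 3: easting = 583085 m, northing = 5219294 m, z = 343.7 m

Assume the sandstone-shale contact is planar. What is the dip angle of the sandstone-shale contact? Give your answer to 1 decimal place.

Two edge vectors: Hole 1→Hole 2 = (70, -290, -38.4), Hole 1→Hole 3 = (-124, -253, -76.4).
Normal n = (Hole 1→Hole 2) × (Hole 1→Hole 3) = (12440.8, 10109.6, -53670).
So ∂z/∂easting = −n_x/n_z = 0.23180 and ∂z/∂northing = −n_y/n_z = 0.18837.
Gradient magnitude |∇z| = √(a² + b²) = √(0.05373 + 0.03548) = 0.29869.
True dip = arctan(0.29869) = 16.6°, dipping toward SW (azimuth ≈ 231°).

16.6°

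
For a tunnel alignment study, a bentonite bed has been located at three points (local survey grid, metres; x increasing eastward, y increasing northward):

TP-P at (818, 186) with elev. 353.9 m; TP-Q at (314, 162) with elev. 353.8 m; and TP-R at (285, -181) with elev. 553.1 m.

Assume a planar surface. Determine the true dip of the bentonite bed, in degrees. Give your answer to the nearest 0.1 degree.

Two edge vectors: TP-P→TP-Q = (-504, -24, -0.1), TP-P→TP-R = (-533, -367, 199.2).
Normal n = (TP-P→TP-Q) × (TP-P→TP-R) = (-4817.5, 100450.1, 172176).
So ∂z/∂x = −n_x/n_z = 0.02798 and ∂z/∂y = −n_y/n_z = −0.58342.
Gradient magnitude |∇z| = √(a² + b²) = √(0.00078 + 0.34037) = 0.58409.
True dip = arctan(0.58409) = 30.3°, dipping toward N (azimuth ≈ 357°).

30.3°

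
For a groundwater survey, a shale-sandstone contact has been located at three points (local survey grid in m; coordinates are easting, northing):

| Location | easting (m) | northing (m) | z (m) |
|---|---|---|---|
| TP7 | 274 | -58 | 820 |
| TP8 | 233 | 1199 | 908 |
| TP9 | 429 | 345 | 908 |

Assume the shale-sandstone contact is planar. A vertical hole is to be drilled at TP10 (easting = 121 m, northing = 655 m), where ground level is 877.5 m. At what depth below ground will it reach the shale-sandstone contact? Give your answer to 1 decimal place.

Let the plane be z = a·easting + b·northing + c.
TP8−TP7: −41a + 1257b = 88;  TP9−TP7: 155a + 403b = 88.
Solving gives a = 0.355567, b = 0.081606.
Then c = 820 − a·274 − b·-58 = 727.31.
At (121, 655): z_contact = 43.02 + 53.45 + 727.31 = 823.78 m.
Depth below ground = 877.5 − 823.78 = 53.7 m.

53.7 m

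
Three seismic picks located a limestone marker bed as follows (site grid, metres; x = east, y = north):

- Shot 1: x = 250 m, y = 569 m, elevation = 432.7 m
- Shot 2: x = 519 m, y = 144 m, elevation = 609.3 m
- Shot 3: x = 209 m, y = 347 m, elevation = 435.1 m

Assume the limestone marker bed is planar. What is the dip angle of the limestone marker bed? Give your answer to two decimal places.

Two edge vectors: Shot 1→Shot 2 = (269, -425, 176.6), Shot 1→Shot 3 = (-41, -222, 2.4).
Normal n = (Shot 1→Shot 2) × (Shot 1→Shot 3) = (38185.2, -7886.2, -77143).
So ∂z/∂x = −n_x/n_z = 0.49499 and ∂z/∂y = −n_y/n_z = −0.10223.
Gradient magnitude |∇z| = √(a² + b²) = √(0.24502 + 0.01045) = 0.50544.
True dip = arctan(0.50544) = 26.81°, dipping toward WNW (azimuth ≈ 282°).

26.81°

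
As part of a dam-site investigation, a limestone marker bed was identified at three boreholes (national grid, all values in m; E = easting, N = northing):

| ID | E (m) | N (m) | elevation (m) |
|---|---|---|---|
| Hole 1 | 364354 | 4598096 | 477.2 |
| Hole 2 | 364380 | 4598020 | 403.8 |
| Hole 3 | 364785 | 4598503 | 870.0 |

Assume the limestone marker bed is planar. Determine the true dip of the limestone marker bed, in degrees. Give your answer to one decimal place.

44.0°

Two edge vectors: Hole 1→Hole 2 = (26, -76, -73.4), Hole 1→Hole 3 = (431, 407, 392.8).
Normal n = (Hole 1→Hole 2) × (Hole 1→Hole 3) = (21, -41848.2, 43338).
So ∂z/∂E = −n_x/n_z = −0.00048 and ∂z/∂N = −n_y/n_z = 0.96562.
Gradient magnitude |∇z| = √(a² + b²) = √(0.00000 + 0.93243) = 0.96562.
True dip = arctan(0.96562) = 44.0°, dipping toward S (azimuth ≈ 180°).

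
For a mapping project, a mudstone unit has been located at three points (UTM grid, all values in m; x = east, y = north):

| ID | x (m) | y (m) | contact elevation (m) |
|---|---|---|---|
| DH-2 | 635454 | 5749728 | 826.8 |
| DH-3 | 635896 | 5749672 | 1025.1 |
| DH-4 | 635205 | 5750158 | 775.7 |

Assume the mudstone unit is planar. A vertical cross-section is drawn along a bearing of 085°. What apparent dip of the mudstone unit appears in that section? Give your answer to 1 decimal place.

Let the plane be z = a·x + b·y + c.
DH-3−DH-2: 442a − 56b = 198.3;  DH-4−DH-2: −249a + 430b = −51.1.
Solving gives a = 0.46792, b = 0.15212.
Unit vector along 085° is (sin 85°, cos 85°) = (0.9962, 0.0872).
Slope in that direction = a·(0.9962) + b·(0.0872) = 0.47939.
Apparent dip = arctan|0.47939| = 25.6° (true dip is 26.2°, so apparent ≤ true as expected).

25.6°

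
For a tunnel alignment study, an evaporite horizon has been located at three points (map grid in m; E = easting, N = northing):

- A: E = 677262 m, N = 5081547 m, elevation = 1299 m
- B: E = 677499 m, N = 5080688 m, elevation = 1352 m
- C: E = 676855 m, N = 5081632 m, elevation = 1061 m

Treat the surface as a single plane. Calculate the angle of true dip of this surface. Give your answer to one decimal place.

Let the plane be z = a·E + b·N + c.
B−A: 237a − 859b = 53;  C−A: −407a + 85b = −238.
Solving gives a = 0.60685, b = 0.10573.
Gradient magnitude |∇z| = √(a² + b²) = √(0.36826 + 0.01118) = 0.61599.
True dip = arctan(0.61599) = 31.6°, dipping toward W (azimuth ≈ 260°).

31.6°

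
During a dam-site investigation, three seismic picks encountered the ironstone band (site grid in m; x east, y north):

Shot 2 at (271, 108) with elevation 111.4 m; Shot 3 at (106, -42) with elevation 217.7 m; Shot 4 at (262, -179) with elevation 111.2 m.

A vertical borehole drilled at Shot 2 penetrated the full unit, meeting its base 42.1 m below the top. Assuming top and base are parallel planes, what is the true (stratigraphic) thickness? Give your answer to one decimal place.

35.1 m

Let the plane be z = a·x + b·y + c.
Shot 3−Shot 2: −165a − 150b = 106.3;  Shot 4−Shot 2: −9a − 287b = −0.2.
Solving gives a = −0.66380, b = 0.02151.
|∇z| = √(a²+b²) = 0.66415, so dip δ = arctan(0.66415) = 33.59°.
True thickness = vertical thickness × cos δ = 42.1 × cos 33.59° = 35.1 m.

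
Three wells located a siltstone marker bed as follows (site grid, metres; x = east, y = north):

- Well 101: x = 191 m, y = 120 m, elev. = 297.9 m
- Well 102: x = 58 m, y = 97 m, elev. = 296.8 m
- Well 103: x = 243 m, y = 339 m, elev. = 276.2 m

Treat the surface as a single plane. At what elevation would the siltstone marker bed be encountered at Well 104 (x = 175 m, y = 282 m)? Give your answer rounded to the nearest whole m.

Let the plane be z = a·x + b·y + c.
Well 102−Well 101: −133a − 23b = −1.1;  Well 103−Well 101: 52a + 219b = −21.7.
Solving gives a = 0.02649, b = −0.10538.
Then c = 297.9 − a·191 − b·120 = 305.48.
At (175, 282): z = 4.6 − 29.7 + 305.48 = 280.4 m.

280 m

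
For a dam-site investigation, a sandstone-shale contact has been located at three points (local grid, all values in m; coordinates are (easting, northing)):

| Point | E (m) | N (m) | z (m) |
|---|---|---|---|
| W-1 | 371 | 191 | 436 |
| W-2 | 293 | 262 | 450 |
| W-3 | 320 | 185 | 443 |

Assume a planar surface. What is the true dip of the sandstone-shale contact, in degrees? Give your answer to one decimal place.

Two edge vectors: W-1→W-2 = (-78, 71, 14), W-1→W-3 = (-51, -6, 7).
Normal n = (W-1→W-2) × (W-1→W-3) = (581, -168, 4089).
So ∂z/∂E = −n_x/n_z = −0.14209 and ∂z/∂N = −n_y/n_z = 0.04109.
Gradient magnitude |∇z| = √(a² + b²) = √(0.02019 + 0.00169) = 0.14791.
True dip = arctan(0.14791) = 8.4°, dipping toward ESE (azimuth ≈ 106°).

8.4°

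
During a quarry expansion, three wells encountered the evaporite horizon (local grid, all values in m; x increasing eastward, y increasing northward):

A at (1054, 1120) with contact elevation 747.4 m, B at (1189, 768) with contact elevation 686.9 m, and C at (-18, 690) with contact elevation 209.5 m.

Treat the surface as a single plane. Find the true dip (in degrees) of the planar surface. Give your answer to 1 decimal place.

26.1°

Let the plane be z = a·x + b·y + c.
B−A: 135a − 352b = −60.5;  C−A: −1072a − 430b = −537.9.
Solving gives a = 0.37512, b = 0.31574.
Gradient magnitude |∇z| = √(a² + b²) = √(0.14072 + 0.09969) = 0.49032.
True dip = arctan(0.49032) = 26.1°, dipping toward SW (azimuth ≈ 230°).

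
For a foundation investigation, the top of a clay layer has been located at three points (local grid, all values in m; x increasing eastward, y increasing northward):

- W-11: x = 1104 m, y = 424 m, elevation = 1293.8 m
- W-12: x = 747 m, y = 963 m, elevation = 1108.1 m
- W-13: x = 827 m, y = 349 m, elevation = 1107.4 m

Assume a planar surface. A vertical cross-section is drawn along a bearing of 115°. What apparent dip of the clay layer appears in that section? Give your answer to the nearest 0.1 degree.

Let the plane be z = a·x + b·y + c.
W-12−W-11: −357a + 539b = −185.7;  W-13−W-11: −277a − 75b = −186.4.
Solving gives a = 0.64970, b = 0.08579.
Unit vector along 115° is (sin 115°, cos 115°) = (0.9063, -0.4226).
Slope in that direction = a·(0.9063) + b·(-0.4226) = 0.55257.
Apparent dip = arctan|0.55257| = 28.9° (true dip is 33.2°, so apparent ≤ true as expected).

28.9°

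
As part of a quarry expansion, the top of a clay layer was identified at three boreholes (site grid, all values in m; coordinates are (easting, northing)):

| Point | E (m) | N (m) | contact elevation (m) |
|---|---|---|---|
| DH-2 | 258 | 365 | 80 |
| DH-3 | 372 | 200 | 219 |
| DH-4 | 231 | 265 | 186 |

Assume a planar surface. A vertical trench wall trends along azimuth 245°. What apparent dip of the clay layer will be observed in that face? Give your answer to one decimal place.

Let the plane be z = a·E + b·N + c.
DH-3−DH-2: 114a − 165b = 139;  DH-4−DH-2: −27a − 100b = 106.
Solving gives a = −0.22643, b = −0.99886.
Unit vector along 245° is (sin 245°, cos 245°) = (-0.9063, -0.4226).
Slope in that direction = a·(-0.9063) + b·(-0.4226) = 0.62735.
Apparent dip = arctan|0.62735| = 32.1° (true dip is 45.7°, so apparent ≤ true as expected).

32.1°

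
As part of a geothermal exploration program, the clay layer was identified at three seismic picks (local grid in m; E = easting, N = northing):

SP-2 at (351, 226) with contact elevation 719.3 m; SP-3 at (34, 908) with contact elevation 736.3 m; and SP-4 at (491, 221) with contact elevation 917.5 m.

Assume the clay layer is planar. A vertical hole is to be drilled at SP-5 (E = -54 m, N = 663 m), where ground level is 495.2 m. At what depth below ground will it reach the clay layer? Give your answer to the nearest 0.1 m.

55.8 m

Two edge vectors: SP-2→SP-3 = (-317, 682, 17), SP-2→SP-4 = (140, -5, 198.2).
Normal n = (SP-2→SP-3) × (SP-2→SP-4) = (135257.4, 65209.4, -93895).
So ∂z/∂E = −n_x/n_z = 1.44052 and ∂z/∂N = −n_y/n_z = 0.69449.
Intercept c from SP-2: 719.3 − 505.62 − 156.96 = 56.72.
At (-54, 663): z_contact = −77.79 + 460.45 + 56.72 = 439.38 m.
Depth below ground = 495.2 − 439.38 = 55.8 m.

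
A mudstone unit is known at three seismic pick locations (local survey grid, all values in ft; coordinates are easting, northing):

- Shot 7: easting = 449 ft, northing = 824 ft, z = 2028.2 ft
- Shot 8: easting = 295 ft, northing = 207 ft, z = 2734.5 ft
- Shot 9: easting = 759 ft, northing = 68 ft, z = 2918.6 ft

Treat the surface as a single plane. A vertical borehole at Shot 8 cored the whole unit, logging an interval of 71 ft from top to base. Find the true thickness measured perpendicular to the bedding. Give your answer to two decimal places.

Let the plane be z = a·easting + b·northing + c.
Shot 8−Shot 7: −154a − 617b = 706.3;  Shot 9−Shot 7: 310a − 756b = 890.4.
Solving gives a = 0.05010, b = −1.15724.
|∇z| = √(a²+b²) = 1.15832, so dip δ = arctan(1.15832) = 49.20°.
True thickness = vertical thickness × cos δ = 71 × cos 49.20° = 46.40 ft.

46.40 ft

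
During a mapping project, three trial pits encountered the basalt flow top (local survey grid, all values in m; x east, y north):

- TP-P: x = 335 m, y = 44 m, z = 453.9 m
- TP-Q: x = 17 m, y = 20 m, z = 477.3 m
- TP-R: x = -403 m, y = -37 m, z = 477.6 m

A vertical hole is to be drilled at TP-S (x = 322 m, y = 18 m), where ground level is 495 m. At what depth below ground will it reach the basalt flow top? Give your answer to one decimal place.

Two edge vectors: TP-P→TP-Q = (-318, -24, 23.4), TP-P→TP-R = (-738, -81, 23.7).
Normal n = (TP-P→TP-Q) × (TP-P→TP-R) = (1326.6, -9732.6, 8046).
So ∂z/∂x = −n_x/n_z = −0.16488 and ∂z/∂y = −n_y/n_z = 1.20962.
Intercept c from TP-P: 453.9 + 55.23 − 53.22 = 455.91.
At (322, 18): z_contact = −53.09 + 21.77 + 455.91 = 424.59 m.
Depth below ground = 495 − 424.59 = 70.4 m.

70.4 m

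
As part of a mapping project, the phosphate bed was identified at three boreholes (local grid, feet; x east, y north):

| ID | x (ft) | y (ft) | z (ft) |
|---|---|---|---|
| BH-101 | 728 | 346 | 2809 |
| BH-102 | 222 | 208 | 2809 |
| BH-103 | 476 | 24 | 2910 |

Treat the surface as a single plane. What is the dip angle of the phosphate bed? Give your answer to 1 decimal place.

22.5°

Let the plane be z = a·x + b·y + c.
BH-102−BH-101: −506a − 138b = 0;  BH-103−BH-101: −252a − 322b = 101.
Solving gives a = 0.10876, b = −0.39878.
Gradient magnitude |∇z| = √(a² + b²) = √(0.01183 + 0.15903) = 0.41334.
True dip = arctan(0.41334) = 22.5°, dipping toward NNW (azimuth ≈ 345°).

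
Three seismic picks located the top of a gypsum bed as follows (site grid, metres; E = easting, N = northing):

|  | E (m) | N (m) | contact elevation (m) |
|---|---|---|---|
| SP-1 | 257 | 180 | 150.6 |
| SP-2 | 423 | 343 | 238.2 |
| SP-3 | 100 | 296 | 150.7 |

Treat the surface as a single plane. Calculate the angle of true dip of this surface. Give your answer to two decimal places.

20.88°

Let the plane be z = a·E + b·N + c.
SP-2−SP-1: 166a + 163b = 87.6;  SP-3−SP-1: −157a + 116b = 0.1.
Solving gives a = 0.22622, b = 0.30704.
Gradient magnitude |∇z| = √(a² + b²) = √(0.05118 + 0.09427) = 0.38138.
True dip = arctan(0.38138) = 20.88°, dipping toward SW (azimuth ≈ 216°).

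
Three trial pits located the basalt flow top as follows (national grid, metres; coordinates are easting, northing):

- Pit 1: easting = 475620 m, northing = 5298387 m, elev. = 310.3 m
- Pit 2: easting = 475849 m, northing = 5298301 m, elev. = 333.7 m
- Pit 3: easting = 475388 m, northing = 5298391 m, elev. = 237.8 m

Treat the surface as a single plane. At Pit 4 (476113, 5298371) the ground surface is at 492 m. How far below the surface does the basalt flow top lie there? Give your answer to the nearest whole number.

Two edge vectors: Pit 1→Pit 2 = (229, -86, 23.4), Pit 1→Pit 3 = (-232, 4, -72.5).
Normal n = (Pit 1→Pit 2) × (Pit 1→Pit 3) = (6141.4, 11173.7, -19036).
So ∂z/∂easting = −n_x/n_z = 0.32262030 and ∂z/∂northing = −n_y/n_z = 0.58697731.
Intercept c from Pit 1: 310.3 − 153444.67 − 3110032.93 = −3263167.29.
At (476113, 5298371): z_contact = 153603.7 + 3110023.5 − 3263167.29 = 460.0 m.
Depth below ground = 492 − 460.0 = 32 m.

32 m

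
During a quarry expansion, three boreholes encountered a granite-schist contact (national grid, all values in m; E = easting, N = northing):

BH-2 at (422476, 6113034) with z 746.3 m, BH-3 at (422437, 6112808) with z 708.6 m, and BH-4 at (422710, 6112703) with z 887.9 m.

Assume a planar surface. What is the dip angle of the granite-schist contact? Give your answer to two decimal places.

34.13°

Two edge vectors: BH-2→BH-3 = (-39, -226, -37.7), BH-2→BH-4 = (234, -331, 141.6).
Normal n = (BH-2→BH-3) × (BH-2→BH-4) = (-44480.3, -3299.4, 65793).
So ∂z/∂E = −n_x/n_z = 0.67606 and ∂z/∂N = −n_y/n_z = 0.05015.
Gradient magnitude |∇z| = √(a² + b²) = √(0.45706 + 0.00251) = 0.67792.
True dip = arctan(0.67792) = 34.13°, dipping toward W (azimuth ≈ 266°).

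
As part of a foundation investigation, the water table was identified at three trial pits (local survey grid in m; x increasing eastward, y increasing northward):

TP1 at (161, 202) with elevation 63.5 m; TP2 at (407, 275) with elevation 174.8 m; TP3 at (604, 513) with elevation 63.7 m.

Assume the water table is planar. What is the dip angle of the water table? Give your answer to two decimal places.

53.73°

Let the plane be z = a·x + b·y + c.
TP2−TP1: 246a + 73b = 111.3;  TP3−TP1: 443a + 311b = 0.2.
Solving gives a = 0.78338, b = −1.11524.
Gradient magnitude |∇z| = √(a² + b²) = √(0.61369 + 1.24375) = 1.36288.
True dip = arctan(1.36288) = 53.73°, dipping toward NW (azimuth ≈ 325°).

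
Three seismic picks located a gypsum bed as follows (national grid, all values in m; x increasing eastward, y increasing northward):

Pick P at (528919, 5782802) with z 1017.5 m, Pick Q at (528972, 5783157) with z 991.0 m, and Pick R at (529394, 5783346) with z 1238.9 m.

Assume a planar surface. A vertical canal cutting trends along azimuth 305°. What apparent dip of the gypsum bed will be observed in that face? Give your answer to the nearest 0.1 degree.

32.8°

Let the plane be z = a·x + b·y + c.
Pick Q−Pick P: 53a + 355b = −26.5;  Pick R−Pick P: 475a + 544b = 221.4.
Solving gives a = 0.66536, b = −0.17398.
Unit vector along 305° is (sin 305°, cos 305°) = (-0.8192, 0.5736).
Slope in that direction = a·(-0.8192) + b·(0.5736) = −0.64483.
Apparent dip = arctan|0.64483| = 32.8° (true dip is 34.5°, so apparent ≤ true as expected).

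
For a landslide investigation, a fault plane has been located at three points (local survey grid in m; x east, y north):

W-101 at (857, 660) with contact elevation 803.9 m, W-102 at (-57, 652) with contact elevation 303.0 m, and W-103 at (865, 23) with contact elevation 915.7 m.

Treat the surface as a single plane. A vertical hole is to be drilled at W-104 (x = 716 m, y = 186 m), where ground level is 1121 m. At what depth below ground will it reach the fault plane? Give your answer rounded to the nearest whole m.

Let the plane be z = a·x + b·y + c.
W-102−W-101: −914a − 8b = −500.9;  W-103−W-101: 8a − 637b = 111.8.
Solving gives a = 0.54951, b = −0.16861.
Then c = 803.9 − a·857 − b·660 = 444.25.
At (716, 186): z_contact = 393.4 − 31.4 + 444.25 = 806.3 m.
Depth below ground = 1121 − 806.3 = 315 m.

315 m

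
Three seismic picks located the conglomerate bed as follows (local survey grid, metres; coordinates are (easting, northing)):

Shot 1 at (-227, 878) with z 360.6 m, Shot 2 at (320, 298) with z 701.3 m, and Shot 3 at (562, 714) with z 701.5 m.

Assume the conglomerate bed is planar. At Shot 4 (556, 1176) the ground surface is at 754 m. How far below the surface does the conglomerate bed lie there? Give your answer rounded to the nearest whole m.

158 m

Let the plane be z = a·E + b·N + c.
Shot 2−Shot 1: 547a − 580b = 340.7;  Shot 3−Shot 1: 789a − 164b = 340.9.
Solving gives a = 0.38555, b = −0.22380.
Then c = 360.6 − a·-227 − b·878 = 644.62.
At (556, 1176): z_contact = 214.4 − 263.2 + 644.62 = 595.8 m.
Depth below ground = 754 − 595.8 = 158 m.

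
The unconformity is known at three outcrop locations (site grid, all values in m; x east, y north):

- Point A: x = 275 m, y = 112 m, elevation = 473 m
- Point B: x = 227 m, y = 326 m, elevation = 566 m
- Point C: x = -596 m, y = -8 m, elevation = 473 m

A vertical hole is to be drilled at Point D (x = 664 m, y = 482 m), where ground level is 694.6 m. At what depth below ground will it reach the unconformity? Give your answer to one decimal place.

88.2 m

Let the plane be z = a·x + b·y + c.
Point B−Point A: −48a + 214b = 93;  Point C−Point A: −871a − 120b = 0.
Solving gives a = −0.05808, b = 0.42155.
Then c = 473 − a·275 − b·112 = 441.76.
At (664, 482): z_contact = −38.56 + 203.19 + 441.76 = 606.38 m.
Depth below ground = 694.6 − 606.38 = 88.2 m.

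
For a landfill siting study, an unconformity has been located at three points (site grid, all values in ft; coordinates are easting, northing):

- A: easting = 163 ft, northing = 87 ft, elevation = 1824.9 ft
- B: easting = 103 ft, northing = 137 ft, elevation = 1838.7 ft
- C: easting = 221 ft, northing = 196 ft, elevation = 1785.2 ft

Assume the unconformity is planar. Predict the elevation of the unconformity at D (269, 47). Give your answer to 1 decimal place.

Two edge vectors: A→B = (-60, 50, 13.8), A→C = (58, 109, -39.7).
Normal n = (A→B) × (A→C) = (-3489.2, -1581.6, -9440).
So ∂z/∂easting = −n_x/n_z = −0.36962 and ∂z/∂northing = −n_y/n_z = −0.16754.
Intercept c from A: 1824.9 + 60.25 + 14.58 = 1899.72.
At (269, 47): z = −99.4 − 7.9 + 1899.72 = 1792.4 ft.

1792.4 ft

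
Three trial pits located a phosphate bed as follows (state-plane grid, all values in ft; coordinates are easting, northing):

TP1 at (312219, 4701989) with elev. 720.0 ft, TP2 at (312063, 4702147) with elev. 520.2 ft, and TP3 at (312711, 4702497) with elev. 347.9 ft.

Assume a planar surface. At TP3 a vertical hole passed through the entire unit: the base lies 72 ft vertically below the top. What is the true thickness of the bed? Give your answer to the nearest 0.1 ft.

50.1 ft

Let the plane be z = a·easting + b·northing + c.
TP2−TP1: −156a + 158b = −199.8;  TP3−TP1: 492a + 508b = −372.1.
Solving gives a = 0.27204, b = −0.99596.
|∇z| = √(a²+b²) = 1.03244, so dip δ = arctan(1.03244) = 45.91°.
True thickness = vertical thickness × cos δ = 72 × cos 45.91° = 50.1 ft.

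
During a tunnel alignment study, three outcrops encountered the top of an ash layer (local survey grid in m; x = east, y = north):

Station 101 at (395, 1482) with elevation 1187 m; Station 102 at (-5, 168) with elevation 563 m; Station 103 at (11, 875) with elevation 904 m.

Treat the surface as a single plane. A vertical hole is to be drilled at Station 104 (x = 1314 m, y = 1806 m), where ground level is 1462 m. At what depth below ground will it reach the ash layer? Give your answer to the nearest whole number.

143 m

Let the plane be z = a·x + b·y + c.
Station 102−Station 101: −400a − 1314b = −624;  Station 103−Station 101: −384a − 607b = −283.
Solving gives a = −0.02638, b = 0.48292.
Then c = 1187 − a·395 − b·1482 = 481.74.
At (1314, 1806): z_contact = −34.7 + 872.1 + 481.74 = 1319.2 m.
Depth below ground = 1462 − 1319.2 = 143 m.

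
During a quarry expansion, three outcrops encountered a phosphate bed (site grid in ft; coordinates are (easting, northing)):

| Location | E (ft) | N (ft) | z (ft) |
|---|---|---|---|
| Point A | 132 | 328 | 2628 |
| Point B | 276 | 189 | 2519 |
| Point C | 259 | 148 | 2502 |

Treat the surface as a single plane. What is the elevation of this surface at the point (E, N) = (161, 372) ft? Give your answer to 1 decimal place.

2643.5 ft

Let the plane be z = a·E + b·N + c.
Point B−Point A: 144a − 139b = −109;  Point C−Point A: 127a − 180b = −126.
Solving gives a = −0.25475, b = 0.52026.
Then c = 2628 − a·132 − b·328 = 2490.98.
At (161, 372): z = −41.0 + 193.5 + 2490.98 = 2643.5 ft.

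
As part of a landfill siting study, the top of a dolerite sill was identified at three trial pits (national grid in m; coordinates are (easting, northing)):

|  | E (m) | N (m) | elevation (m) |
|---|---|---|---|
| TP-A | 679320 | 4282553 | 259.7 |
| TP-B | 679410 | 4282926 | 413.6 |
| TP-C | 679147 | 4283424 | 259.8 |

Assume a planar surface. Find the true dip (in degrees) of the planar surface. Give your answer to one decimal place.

43.7°

Two edge vectors: TP-A→TP-B = (90, 373, 153.9), TP-A→TP-C = (-173, 871, 0.1).
Normal n = (TP-A→TP-B) × (TP-A→TP-C) = (-134009.6, -26633.7, 142919).
So ∂z/∂E = −n_x/n_z = 0.93766 and ∂z/∂N = −n_y/n_z = 0.18636.
Gradient magnitude |∇z| = √(a² + b²) = √(0.87921 + 0.03473) = 0.95600.
True dip = arctan(0.95600) = 43.7°, dipping toward W (azimuth ≈ 259°).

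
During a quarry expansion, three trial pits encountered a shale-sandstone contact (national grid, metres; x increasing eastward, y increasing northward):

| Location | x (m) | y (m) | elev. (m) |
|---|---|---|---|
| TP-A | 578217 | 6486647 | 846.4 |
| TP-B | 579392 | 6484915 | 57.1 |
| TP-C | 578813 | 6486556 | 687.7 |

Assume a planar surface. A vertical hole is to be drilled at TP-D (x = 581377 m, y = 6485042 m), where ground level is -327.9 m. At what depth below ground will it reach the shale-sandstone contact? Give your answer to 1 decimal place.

11.6 m

Let the plane be z = a·x + b·y + c.
TP-B−TP-A: 1175a − 1732b = −789.3;  TP-C−TP-A: 596a − 91b = −158.7.
Solving gives a = −0.219422660, b = 0.306858184.
Then c = 846.4 − a·578217 − b·6486647 = −1862760.41.
At (581377, 6485042): z_contact = −127567.29 + 1989988.21 − 1862760.41 = -339.48 m.
Depth below ground = -327.9 − (-339.48) = 11.6 m.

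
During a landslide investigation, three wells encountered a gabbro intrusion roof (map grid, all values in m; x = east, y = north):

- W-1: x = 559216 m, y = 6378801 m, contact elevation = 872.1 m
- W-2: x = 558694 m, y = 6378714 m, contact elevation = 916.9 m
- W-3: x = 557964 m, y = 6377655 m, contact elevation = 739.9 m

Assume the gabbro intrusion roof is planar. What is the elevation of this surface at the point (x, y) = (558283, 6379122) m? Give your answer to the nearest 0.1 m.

1074.0 m

Let the plane be z = a·x + b·y + c.
W-2−W-1: −522a − 87b = 44.8;  W-3−W-1: −1252a − 1146b = −132.2.
Solving gives a = −0.128436013, b = 0.255673550.
Then c = 872.1 − a·559216 − b·6378801 = −1558195.12.
At (558283, 6379122): z = −71703.6 + 1630972.8 − 1558195.12 = 1074.0 m.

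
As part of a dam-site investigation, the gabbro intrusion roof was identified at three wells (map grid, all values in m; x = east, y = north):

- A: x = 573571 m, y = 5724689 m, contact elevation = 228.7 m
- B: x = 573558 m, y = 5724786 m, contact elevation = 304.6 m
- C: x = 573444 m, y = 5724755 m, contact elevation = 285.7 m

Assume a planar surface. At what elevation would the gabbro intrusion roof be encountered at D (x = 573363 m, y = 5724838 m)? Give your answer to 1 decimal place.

353.8 m

Let the plane be z = a·x + b·y + c.
B−A: −13a + 97b = 75.9;  C−A: −127a + 66b = 57.
Solving gives a = −0.045336358, b = 0.776398220.
Then c = 228.7 − a·573571 − b·5724689 = −4418406.03.
At (573363, 5724838): z = −25994.2 + 4444754.0 − 4418406.03 = 353.8 m.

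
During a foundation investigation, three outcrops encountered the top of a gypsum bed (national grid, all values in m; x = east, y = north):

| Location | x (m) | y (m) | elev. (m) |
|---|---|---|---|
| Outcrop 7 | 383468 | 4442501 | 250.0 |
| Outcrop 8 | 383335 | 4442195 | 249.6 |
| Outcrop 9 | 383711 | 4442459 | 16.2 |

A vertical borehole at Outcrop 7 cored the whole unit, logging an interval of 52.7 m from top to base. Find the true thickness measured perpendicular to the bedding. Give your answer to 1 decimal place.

37.7 m

Two edge vectors: Outcrop 7→Outcrop 8 = (-133, -306, -0.4), Outcrop 7→Outcrop 9 = (243, -42, -233.8).
Normal n = (Outcrop 7→Outcrop 8) × (Outcrop 7→Outcrop 9) = (71526, -31192.6, 79944).
So ∂z/∂x = −n_x/n_z = −0.89470 and ∂z/∂y = −n_y/n_z = 0.39018.
|∇z| = √(a²+b²) = 0.97608, so dip δ = arctan(0.97608) = 44.31°.
True thickness = vertical thickness × cos δ = 52.7 × cos 44.31° = 37.7 m.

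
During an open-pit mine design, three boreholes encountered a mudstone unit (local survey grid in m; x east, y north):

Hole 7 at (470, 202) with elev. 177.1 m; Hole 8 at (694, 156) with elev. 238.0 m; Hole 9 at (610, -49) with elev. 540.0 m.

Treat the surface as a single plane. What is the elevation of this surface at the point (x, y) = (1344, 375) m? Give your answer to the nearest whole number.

-100 m

Let the plane be z = a·x + b·y + c.
Hole 8−Hole 7: 224a − 46b = 60.9;  Hole 9−Hole 7: 140a − 251b = 362.9.
Solving gives a = −0.02827, b = −1.46159.
Then c = 177.1 − a·470 − b·202 = 485.63.
At (1344, 375): z = −38.0 − 548.1 + 485.63 = -100.5 m.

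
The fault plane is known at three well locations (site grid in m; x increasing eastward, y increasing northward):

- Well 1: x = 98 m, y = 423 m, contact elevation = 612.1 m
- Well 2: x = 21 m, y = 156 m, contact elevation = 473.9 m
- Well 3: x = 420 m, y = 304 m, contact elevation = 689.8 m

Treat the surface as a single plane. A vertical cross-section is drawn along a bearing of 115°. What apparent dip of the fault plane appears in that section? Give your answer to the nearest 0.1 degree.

Two edge vectors: Well 1→Well 2 = (-77, -267, -138.2), Well 1→Well 3 = (322, -119, 77.7).
Normal n = (Well 1→Well 2) × (Well 1→Well 3) = (-37191.7, -38517.5, 95137).
So ∂z/∂x = −n_x/n_z = 0.39093 and ∂z/∂y = −n_y/n_z = 0.40486.
Unit vector along 115° is (sin 115°, cos 115°) = (0.9063, -0.4226).
Slope in that direction = a·(0.9063) + b·(-0.4226) = 0.18320.
Apparent dip = arctan|0.18320| = 10.4° (true dip is 29.4°, so apparent ≤ true as expected).

10.4°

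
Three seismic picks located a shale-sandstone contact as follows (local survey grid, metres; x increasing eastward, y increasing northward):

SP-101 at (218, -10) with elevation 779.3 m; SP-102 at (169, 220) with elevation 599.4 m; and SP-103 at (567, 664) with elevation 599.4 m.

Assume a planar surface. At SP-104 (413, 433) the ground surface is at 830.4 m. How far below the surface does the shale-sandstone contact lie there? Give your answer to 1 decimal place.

193.6 m

Two edge vectors: SP-101→SP-102 = (-49, 230, -179.9), SP-101→SP-103 = (349, 674, -179.9).
Normal n = (SP-101→SP-102) × (SP-101→SP-103) = (79875.6, -71600.2, -113296).
So ∂z/∂x = −n_x/n_z = 0.70502 and ∂z/∂y = −n_y/n_z = −0.63197.
Intercept c from SP-101: 779.3 − 153.69 − 6.32 = 619.29.
At (413, 433): z_contact = 291.17 − 273.65 + 619.29 = 636.81 m.
Depth below ground = 830.4 − 636.81 = 193.6 m.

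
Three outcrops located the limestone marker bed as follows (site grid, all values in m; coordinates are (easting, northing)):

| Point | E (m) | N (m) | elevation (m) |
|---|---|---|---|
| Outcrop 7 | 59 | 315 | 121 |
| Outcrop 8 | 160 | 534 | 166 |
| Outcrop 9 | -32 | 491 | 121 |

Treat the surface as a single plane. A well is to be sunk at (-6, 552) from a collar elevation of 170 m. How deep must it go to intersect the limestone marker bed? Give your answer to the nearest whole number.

Let the plane be z = a·E + b·N + c.
Outcrop 8−Outcrop 7: 101a + 219b = 45;  Outcrop 9−Outcrop 7: −91a + 176b = 0.
Solving gives a = 0.21005, b = 0.10861.
Then c = 121 − a·59 − b·315 = 74.40.
At (-6, 552): z_contact = −1.3 + 60.0 + 74.40 = 133.1 m.
Depth below ground = 170 − 133.1 = 37 m.

37 m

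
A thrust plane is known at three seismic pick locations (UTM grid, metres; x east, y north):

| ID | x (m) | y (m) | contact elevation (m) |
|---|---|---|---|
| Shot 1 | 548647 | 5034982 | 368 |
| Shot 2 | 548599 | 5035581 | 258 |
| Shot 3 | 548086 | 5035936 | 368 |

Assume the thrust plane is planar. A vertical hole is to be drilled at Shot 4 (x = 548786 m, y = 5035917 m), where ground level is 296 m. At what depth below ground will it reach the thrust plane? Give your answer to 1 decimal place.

Two edge vectors: Shot 1→Shot 2 = (-48, 599, -110), Shot 1→Shot 3 = (-561, 954, 0).
Normal n = (Shot 1→Shot 2) × (Shot 1→Shot 3) = (104940, 61710, 290247).
So ∂z/∂x = −n_x/n_z = −0.361554125 and ∂z/∂y = −n_y/n_z = −0.212612017.
Intercept c from Shot 1: 368 + 198365.59 + 1070497.68 = 1269231.26.
At (548786, 5035917): z_contact = −198415.84 − 1070696.47 + 1269231.26 = 118.95 m.
Depth below ground = 296 − 118.95 = 177.0 m.

177.0 m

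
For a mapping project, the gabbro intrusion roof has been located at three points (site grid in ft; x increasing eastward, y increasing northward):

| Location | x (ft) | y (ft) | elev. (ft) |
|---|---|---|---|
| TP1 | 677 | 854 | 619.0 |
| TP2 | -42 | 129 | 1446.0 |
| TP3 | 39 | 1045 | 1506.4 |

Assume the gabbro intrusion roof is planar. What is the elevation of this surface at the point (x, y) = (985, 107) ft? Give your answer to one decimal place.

70.1 ft

Let the plane be z = a·x + b·y + c.
TP2−TP1: −719a − 725b = 827;  TP3−TP1: −638a + 191b = 887.4.
Solving gives a = −1.335806, b = 0.184061.
Then c = 619 − a·677 − b·854 = 1366.15.
At (985, 107): z = −1315.8 + 19.7 + 1366.15 = 70.1 ft.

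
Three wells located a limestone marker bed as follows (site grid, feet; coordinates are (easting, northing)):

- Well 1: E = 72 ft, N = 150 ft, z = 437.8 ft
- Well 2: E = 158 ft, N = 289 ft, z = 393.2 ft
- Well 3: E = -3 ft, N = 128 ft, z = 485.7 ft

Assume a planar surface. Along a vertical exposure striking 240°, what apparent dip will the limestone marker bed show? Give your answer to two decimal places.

27.96°

Let the plane be z = a·E + b·N + c.
Well 2−Well 1: 86a + 139b = −44.6;  Well 3−Well 1: −75a − 22b = 47.9.
Solving gives a = −0.66529, b = 0.09075.
Unit vector along 240° is (sin 240°, cos 240°) = (-0.8660, -0.5000).
Slope in that direction = a·(-0.8660) + b·(-0.5000) = 0.53078.
Apparent dip = arctan|0.53078| = 27.96° (true dip is 33.9°, so apparent ≤ true as expected).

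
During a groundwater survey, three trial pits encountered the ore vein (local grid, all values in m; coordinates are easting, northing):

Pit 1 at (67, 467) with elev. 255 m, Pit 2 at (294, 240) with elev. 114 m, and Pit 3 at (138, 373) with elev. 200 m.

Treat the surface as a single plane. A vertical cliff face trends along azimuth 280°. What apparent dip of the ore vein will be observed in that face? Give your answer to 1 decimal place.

Let the plane be z = a·easting + b·northing + c.
Pit 2−Pit 1: 227a − 227b = −141;  Pit 3−Pit 1: 71a − 94b = −55.
Solving gives a = −0.14729, b = 0.47386.
Unit vector along 280° is (sin 280°, cos 280°) = (-0.9848, 0.1736).
Slope in that direction = a·(-0.9848) + b·(0.1736) = 0.22734.
Apparent dip = arctan|0.22734| = 12.8° (true dip is 26.4°, so apparent ≤ true as expected).

12.8°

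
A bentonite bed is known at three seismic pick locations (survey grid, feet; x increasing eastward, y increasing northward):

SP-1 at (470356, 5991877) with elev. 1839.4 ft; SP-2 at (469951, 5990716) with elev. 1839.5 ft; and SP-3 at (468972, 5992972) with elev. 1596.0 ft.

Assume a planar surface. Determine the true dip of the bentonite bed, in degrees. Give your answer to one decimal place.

Let the plane be z = a·x + b·y + c.
SP-2−SP-1: −405a − 1161b = 0.1;  SP-3−SP-1: −1384a + 1095b = −243.4.
Solving gives a = 0.13777, b = −0.04815.
Gradient magnitude |∇z| = √(a² + b²) = √(0.01898 + 0.00232) = 0.14594.
True dip = arctan(0.14594) = 8.3°, dipping toward WNW (azimuth ≈ 289°).

8.3°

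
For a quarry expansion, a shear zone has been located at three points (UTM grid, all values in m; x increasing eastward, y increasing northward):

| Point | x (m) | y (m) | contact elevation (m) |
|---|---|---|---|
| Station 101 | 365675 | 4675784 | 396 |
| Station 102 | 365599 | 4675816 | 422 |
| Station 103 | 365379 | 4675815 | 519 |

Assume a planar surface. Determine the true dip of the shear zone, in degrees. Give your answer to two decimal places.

26.44°

Two edge vectors: Station 101→Station 102 = (-76, 32, 26), Station 101→Station 103 = (-296, 31, 123).
Normal n = (Station 101→Station 102) × (Station 101→Station 103) = (3130, 1652, 7116).
So ∂z/∂x = −n_x/n_z = −0.43985 and ∂z/∂y = −n_y/n_z = −0.23215.
Gradient magnitude |∇z| = √(a² + b²) = √(0.19347 + 0.05389) = 0.49736.
True dip = arctan(0.49736) = 26.44°, dipping toward ENE (azimuth ≈ 062°).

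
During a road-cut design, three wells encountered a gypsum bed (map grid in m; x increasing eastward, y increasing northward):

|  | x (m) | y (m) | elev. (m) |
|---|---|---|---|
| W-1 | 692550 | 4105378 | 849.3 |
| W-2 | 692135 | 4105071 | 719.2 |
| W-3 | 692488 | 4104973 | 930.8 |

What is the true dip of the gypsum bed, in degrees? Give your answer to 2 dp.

30.64°

Two edge vectors: W-1→W-2 = (-415, -307, -130.1), W-1→W-3 = (-62, -405, 81.5).
Normal n = (W-1→W-2) × (W-1→W-3) = (-77711, 41888.7, 149041).
So ∂z/∂x = −n_x/n_z = 0.52141 and ∂z/∂y = −n_y/n_z = −0.28105.
Gradient magnitude |∇z| = √(a² + b²) = √(0.27187 + 0.07899) = 0.59233.
True dip = arctan(0.59233) = 30.64°, dipping toward WNW (azimuth ≈ 298°).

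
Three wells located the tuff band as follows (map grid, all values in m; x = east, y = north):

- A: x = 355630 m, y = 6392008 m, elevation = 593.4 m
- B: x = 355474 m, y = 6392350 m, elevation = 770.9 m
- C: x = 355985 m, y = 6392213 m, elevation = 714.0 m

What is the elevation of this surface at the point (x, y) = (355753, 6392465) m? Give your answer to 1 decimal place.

841.1 m

Two edge vectors: A→B = (-156, 342, 177.5), A→C = (355, 205, 120.6).
Normal n = (A→B) × (A→C) = (4857.7, 81826.1, -153390).
So ∂z/∂x = −n_x/n_z = 0.031668948 and ∂z/∂y = −n_y/n_z = 0.533451333.
Intercept c from A: 593.4 − 11262.43 − 3409825.19 = −3420494.22.
At (355753, 6392465): z = 11266.3 + 3410069.0 − 3420494.22 = 841.1 m.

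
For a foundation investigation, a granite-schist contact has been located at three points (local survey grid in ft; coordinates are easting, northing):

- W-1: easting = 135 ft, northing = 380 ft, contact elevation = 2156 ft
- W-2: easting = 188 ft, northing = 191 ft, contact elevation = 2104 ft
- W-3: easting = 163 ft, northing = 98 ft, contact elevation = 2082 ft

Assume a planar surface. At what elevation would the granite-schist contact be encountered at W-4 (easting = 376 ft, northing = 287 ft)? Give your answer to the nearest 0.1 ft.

Let the plane be z = a·easting + b·northing + c.
W-2−W-1: 53a − 189b = −52;  W-3−W-1: 28a − 282b = −74.
Solving gives a = −0.07023, b = 0.25544.
Then c = 2156 − a·135 − b·380 = 2068.41.
At (376, 287): z = −26.4 + 73.3 + 2068.41 = 2115.3 ft.

2115.3 ft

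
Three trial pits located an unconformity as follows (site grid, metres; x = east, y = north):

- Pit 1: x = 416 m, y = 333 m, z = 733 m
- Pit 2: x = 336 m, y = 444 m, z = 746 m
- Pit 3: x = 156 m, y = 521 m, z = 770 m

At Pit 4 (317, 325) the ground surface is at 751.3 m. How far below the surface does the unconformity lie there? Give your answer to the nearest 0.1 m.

Two edge vectors: Pit 1→Pit 2 = (-80, 111, 13), Pit 1→Pit 3 = (-260, 188, 37).
Normal n = (Pit 1→Pit 2) × (Pit 1→Pit 3) = (1663, -420, 13820).
So ∂z/∂x = −n_x/n_z = −0.12033 and ∂z/∂y = −n_y/n_z = 0.03039.
Intercept c from Pit 1: 733 + 50.06 − 10.12 = 772.94.
At (317, 325): z_contact = −38.15 + 9.88 + 772.94 = 744.67 m.
Depth below ground = 751.3 − 744.67 = 6.6 m.

6.6 m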